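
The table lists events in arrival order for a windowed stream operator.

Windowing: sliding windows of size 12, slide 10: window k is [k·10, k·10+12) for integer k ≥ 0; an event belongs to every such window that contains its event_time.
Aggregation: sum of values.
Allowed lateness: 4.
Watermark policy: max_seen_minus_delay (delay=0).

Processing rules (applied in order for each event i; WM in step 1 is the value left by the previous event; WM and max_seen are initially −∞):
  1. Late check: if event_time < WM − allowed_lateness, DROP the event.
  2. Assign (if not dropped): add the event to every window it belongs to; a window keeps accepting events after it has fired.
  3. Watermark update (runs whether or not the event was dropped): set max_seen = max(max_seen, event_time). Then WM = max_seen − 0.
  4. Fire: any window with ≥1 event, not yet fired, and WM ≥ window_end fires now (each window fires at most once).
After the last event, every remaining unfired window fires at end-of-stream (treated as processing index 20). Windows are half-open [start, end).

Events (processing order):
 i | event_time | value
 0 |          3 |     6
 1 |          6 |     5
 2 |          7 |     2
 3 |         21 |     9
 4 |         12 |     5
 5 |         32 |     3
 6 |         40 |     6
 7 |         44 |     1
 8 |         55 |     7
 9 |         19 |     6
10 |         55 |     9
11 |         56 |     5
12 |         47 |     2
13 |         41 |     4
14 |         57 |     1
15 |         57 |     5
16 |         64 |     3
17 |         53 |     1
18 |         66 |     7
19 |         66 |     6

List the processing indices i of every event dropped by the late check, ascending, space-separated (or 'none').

i=0 t=3 v=6: → [0,12); WM=3
i=1 t=6 v=5: → [0,12); WM=6
i=2 t=7 v=2: → [0,12); WM=7
i=3 t=21 v=9: → [20,32),[10,22); WM=21; [0,12) fires=13
i=4 t=12 v=5: DROP (t<21-4); WM=21
i=5 t=32 v=3: → [30,42); WM=32; [10,22) fires=9 [20,32) fires=9
i=6 t=40 v=6: → [40,52),[30,42); WM=40
i=7 t=44 v=1: → [40,52); WM=44; [30,42) fires=9
i=8 t=55 v=7: → [50,62); WM=55; [40,52) fires=7
i=9 t=19 v=6: DROP (t<55-4); WM=55
i=10 t=55 v=9: → [50,62); WM=55
i=11 t=56 v=5: → [50,62); WM=56
i=12 t=47 v=2: DROP (t<56-4); WM=56
i=13 t=41 v=4: DROP (t<56-4); WM=56
i=14 t=57 v=1: → [50,62); WM=57
i=15 t=57 v=5: → [50,62); WM=57
i=16 t=64 v=3: → [60,72); WM=64; [50,62) fires=27
i=17 t=53 v=1: DROP (t<64-4); WM=64
i=18 t=66 v=7: → [60,72); WM=66
i=19 t=66 v=6: → [60,72); WM=66

4 9 12 13 17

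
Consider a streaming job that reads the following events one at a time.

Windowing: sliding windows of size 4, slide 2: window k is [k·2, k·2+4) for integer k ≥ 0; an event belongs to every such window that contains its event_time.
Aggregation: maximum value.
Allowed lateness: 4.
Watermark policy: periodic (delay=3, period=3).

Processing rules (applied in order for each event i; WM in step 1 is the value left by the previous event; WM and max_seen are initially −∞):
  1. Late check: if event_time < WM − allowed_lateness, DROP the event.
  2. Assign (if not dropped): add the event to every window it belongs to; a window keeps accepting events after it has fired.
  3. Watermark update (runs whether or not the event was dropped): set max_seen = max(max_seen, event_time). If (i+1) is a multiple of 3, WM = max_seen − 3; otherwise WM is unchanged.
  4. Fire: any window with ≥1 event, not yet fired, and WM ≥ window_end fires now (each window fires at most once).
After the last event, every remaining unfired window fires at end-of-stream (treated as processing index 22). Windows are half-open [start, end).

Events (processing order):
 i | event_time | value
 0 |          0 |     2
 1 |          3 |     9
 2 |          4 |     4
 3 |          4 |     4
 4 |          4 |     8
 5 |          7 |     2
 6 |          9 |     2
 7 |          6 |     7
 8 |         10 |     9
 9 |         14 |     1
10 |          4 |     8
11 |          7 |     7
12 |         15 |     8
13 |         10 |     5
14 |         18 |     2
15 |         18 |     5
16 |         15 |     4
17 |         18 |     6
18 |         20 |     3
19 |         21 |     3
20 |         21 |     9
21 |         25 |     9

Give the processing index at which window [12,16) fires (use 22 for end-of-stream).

i=0 t=0 v=2: → [0,4); WM=−∞
i=1 t=3 v=9: → [2,6),[0,4); WM=−∞
i=2 t=4 v=4: → [4,8),[2,6); WM=1
i=3 t=4 v=4: → [4,8),[2,6); WM=1
i=4 t=4 v=8: → [4,8),[2,6); WM=1
i=5 t=7 v=2: → [6,10),[4,8); WM=4; [0,4) fires=9
i=6 t=9 v=2: → [8,12),[6,10); WM=4
i=7 t=6 v=7: → [6,10),[4,8); WM=4
i=8 t=10 v=9: → [10,14),[8,12); WM=7; [2,6) fires=9
i=9 t=14 v=1: → [14,18),[12,16); WM=7
i=10 t=4 v=8: → [4,8),[2,6); WM=7
i=11 t=7 v=7: → [6,10),[4,8); WM=11; [4,8) fires=8 [6,10) fires=7
i=12 t=15 v=8: → [14,18),[12,16); WM=11
i=13 t=10 v=5: → [10,14),[8,12); WM=11
i=14 t=18 v=2: → [18,22),[16,20); WM=15; [8,12) fires=9 [10,14) fires=9
i=15 t=18 v=5: → [18,22),[16,20); WM=15
i=16 t=15 v=4: → [14,18),[12,16); WM=15
i=17 t=18 v=6: → [18,22),[16,20); WM=15
i=18 t=20 v=3: → [20,24),[18,22); WM=15
i=19 t=21 v=3: → [20,24),[18,22); WM=15
i=20 t=21 v=9: → [20,24),[18,22); WM=18; [12,16) fires=8 [14,18) fires=8
i=21 t=25 v=9: → [24,28),[22,26); WM=18

20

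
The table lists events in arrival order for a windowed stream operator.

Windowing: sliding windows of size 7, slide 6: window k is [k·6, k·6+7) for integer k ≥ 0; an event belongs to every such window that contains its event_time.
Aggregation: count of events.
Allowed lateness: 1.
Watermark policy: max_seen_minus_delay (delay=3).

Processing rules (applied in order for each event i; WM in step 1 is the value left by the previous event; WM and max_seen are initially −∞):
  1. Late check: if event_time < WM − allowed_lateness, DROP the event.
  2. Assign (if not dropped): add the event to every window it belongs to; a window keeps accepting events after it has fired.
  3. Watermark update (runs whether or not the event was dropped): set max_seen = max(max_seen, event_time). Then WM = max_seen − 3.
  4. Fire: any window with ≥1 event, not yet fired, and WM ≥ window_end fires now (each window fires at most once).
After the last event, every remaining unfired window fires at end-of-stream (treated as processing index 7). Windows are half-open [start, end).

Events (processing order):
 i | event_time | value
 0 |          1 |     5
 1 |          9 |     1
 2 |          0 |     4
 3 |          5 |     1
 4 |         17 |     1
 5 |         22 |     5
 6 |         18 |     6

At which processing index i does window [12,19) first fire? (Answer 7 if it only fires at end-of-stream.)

i=0 t=1 v=5: → [0,7); WM=-2
i=1 t=9 v=1: → [6,13); WM=6
i=2 t=0 v=4: DROP (t<6-1); WM=6
i=3 t=5 v=1: → [0,7); WM=6
i=4 t=17 v=1: → [12,19); WM=14; [0,7) fires=2 [6,13) fires=1
i=5 t=22 v=5: → [18,25); WM=19; [12,19) fires=1
i=6 t=18 v=6: → [18,25),[12,19); WM=19

5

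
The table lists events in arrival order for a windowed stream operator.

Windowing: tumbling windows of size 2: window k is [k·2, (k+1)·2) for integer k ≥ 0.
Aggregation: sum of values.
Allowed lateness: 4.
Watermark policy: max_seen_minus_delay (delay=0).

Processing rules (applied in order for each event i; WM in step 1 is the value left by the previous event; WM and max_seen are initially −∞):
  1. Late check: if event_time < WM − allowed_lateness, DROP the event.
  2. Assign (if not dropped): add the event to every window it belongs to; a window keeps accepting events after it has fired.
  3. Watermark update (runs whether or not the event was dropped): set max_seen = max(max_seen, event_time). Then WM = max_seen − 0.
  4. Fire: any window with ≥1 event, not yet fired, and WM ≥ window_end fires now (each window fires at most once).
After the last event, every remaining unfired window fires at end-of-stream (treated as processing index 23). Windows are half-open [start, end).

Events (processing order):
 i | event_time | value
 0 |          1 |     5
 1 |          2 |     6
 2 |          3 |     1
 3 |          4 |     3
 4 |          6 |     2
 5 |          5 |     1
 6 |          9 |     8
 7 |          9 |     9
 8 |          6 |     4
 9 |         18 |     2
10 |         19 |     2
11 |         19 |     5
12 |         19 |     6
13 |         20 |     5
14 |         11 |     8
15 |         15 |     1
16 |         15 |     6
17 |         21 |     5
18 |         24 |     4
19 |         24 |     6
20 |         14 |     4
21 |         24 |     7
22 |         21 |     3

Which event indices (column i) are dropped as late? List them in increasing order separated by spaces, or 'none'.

14 15 16 20

i=0 t=1 v=5: → [0,2); WM=1
i=1 t=2 v=6: → [2,4); WM=2; [0,2) fires=5
i=2 t=3 v=1: → [2,4); WM=3
i=3 t=4 v=3: → [4,6); WM=4; [2,4) fires=7
i=4 t=6 v=2: → [6,8); WM=6; [4,6) fires=3
i=5 t=5 v=1: → [4,6); WM=6
i=6 t=9 v=8: → [8,10); WM=9; [6,8) fires=2
i=7 t=9 v=9: → [8,10); WM=9
i=8 t=6 v=4: → [6,8); WM=9
i=9 t=18 v=2: → [18,20); WM=18; [8,10) fires=17
i=10 t=19 v=2: → [18,20); WM=19
i=11 t=19 v=5: → [18,20); WM=19
i=12 t=19 v=6: → [18,20); WM=19
i=13 t=20 v=5: → [20,22); WM=20; [18,20) fires=15
i=14 t=11 v=8: DROP (t<20-4); WM=20
i=15 t=15 v=1: DROP (t<20-4); WM=20
i=16 t=15 v=6: DROP (t<20-4); WM=20
i=17 t=21 v=5: → [20,22); WM=21
i=18 t=24 v=4: → [24,26); WM=24; [20,22) fires=10
i=19 t=24 v=6: → [24,26); WM=24
i=20 t=14 v=4: DROP (t<24-4); WM=24
i=21 t=24 v=7: → [24,26); WM=24
i=22 t=21 v=3: → [20,22); WM=24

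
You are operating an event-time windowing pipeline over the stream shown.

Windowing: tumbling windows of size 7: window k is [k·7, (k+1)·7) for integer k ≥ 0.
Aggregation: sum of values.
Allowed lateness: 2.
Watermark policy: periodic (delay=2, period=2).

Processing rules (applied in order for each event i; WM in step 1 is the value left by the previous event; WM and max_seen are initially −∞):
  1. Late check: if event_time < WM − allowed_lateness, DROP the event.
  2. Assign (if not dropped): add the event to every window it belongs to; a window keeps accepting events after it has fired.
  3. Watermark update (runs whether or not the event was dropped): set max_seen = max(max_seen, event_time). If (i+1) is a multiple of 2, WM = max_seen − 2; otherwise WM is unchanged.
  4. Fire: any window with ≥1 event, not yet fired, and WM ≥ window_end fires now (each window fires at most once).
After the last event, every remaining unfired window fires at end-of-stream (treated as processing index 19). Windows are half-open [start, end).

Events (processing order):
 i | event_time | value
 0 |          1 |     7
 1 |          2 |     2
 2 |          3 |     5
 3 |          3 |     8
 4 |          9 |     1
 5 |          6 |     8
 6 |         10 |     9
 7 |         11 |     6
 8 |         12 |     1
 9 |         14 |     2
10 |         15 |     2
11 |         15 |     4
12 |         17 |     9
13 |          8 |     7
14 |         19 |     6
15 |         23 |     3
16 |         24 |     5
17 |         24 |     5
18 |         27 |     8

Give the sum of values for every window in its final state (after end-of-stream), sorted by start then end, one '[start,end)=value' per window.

[0,7)=30 [7,14)=17 [14,21)=23 [21,28)=21

i=0 t=1 v=7: → [0,7); WM=−∞
i=1 t=2 v=2: → [0,7); WM=0
i=2 t=3 v=5: → [0,7); WM=0
i=3 t=3 v=8: → [0,7); WM=1
i=4 t=9 v=1: → [7,14); WM=1
i=5 t=6 v=8: → [0,7); WM=7; [0,7) fires=30
i=6 t=10 v=9: → [7,14); WM=7
i=7 t=11 v=6: → [7,14); WM=9
i=8 t=12 v=1: → [7,14); WM=9
i=9 t=14 v=2: → [14,21); WM=12
i=10 t=15 v=2: → [14,21); WM=12
i=11 t=15 v=4: → [14,21); WM=13
i=12 t=17 v=9: → [14,21); WM=13
i=13 t=8 v=7: DROP (t<13-2); WM=15; [7,14) fires=17
i=14 t=19 v=6: → [14,21); WM=15
i=15 t=23 v=3: → [21,28); WM=21; [14,21) fires=23
i=16 t=24 v=5: → [21,28); WM=21
i=17 t=24 v=5: → [21,28); WM=22
i=18 t=27 v=8: → [21,28); WM=22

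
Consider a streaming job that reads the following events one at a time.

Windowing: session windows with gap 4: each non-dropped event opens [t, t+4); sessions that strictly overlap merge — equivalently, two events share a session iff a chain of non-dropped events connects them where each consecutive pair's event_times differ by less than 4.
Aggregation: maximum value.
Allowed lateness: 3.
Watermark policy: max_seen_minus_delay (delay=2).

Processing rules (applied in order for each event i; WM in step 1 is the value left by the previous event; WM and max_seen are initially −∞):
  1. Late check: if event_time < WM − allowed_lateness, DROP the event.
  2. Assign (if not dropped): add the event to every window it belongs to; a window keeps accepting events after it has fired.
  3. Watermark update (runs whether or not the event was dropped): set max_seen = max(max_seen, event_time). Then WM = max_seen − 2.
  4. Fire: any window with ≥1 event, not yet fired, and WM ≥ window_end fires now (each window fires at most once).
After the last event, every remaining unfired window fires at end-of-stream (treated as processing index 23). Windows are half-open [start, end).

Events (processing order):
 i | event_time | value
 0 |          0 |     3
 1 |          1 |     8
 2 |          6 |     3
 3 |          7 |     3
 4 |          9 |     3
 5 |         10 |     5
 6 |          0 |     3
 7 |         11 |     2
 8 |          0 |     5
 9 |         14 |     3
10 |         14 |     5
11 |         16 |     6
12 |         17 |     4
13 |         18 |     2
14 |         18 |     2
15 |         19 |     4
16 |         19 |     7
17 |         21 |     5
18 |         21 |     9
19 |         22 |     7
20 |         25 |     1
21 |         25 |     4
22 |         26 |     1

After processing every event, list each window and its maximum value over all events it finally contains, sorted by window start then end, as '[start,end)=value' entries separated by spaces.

[0,5)=8 [6,30)=9

i=0 t=0 v=3: → [0,4); WM=-2
i=1 t=1 v=8: → [0,5); WM=-1
i=2 t=6 v=3: → [6,10); WM=4
i=3 t=7 v=3: → [6,11); WM=5
i=4 t=9 v=3: → [6,13); WM=7
i=5 t=10 v=5: → [6,14); WM=8
i=6 t=0 v=3: DROP (t<8-3); WM=8
i=7 t=11 v=2: → [6,15); WM=9
i=8 t=0 v=5: DROP (t<9-3); WM=9
i=9 t=14 v=3: → [6,18); WM=12
i=10 t=14 v=5: → [6,18); WM=12
i=11 t=16 v=6: → [6,20); WM=14
i=12 t=17 v=4: → [6,21); WM=15
i=13 t=18 v=2: → [6,22); WM=16
i=14 t=18 v=2: → [6,22); WM=16
i=15 t=19 v=4: → [6,23); WM=17
i=16 t=19 v=7: → [6,23); WM=17
i=17 t=21 v=5: → [6,25); WM=19
i=18 t=21 v=9: → [6,25); WM=19
i=19 t=22 v=7: → [6,26); WM=20
i=20 t=25 v=1: → [6,29); WM=23
i=21 t=25 v=4: → [6,29); WM=23
i=22 t=26 v=1: → [6,30); WM=24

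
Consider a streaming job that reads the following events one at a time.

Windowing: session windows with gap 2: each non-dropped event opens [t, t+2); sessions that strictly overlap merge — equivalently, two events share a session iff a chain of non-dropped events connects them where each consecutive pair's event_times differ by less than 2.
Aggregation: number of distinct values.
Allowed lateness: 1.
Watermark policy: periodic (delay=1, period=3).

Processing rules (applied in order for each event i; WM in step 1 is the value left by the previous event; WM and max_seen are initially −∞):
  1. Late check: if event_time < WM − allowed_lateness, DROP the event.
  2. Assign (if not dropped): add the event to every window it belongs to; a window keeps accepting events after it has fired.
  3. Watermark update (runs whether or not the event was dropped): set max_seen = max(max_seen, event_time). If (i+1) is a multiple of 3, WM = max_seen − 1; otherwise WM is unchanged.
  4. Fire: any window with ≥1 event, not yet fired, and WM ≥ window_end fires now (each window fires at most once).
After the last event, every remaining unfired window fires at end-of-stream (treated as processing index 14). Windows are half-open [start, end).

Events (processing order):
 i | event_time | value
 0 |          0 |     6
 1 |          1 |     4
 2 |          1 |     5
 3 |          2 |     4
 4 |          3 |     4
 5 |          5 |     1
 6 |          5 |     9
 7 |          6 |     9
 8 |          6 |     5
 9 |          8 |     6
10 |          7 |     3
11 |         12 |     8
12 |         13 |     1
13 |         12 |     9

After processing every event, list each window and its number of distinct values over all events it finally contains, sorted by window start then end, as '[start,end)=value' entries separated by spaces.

i=0 t=0 v=6: → [0,2); WM=−∞
i=1 t=1 v=4: → [0,3); WM=−∞
i=2 t=1 v=5: → [0,3); WM=0
i=3 t=2 v=4: → [0,4); WM=0
i=4 t=3 v=4: → [0,5); WM=0
i=5 t=5 v=1: → [5,7); WM=4
i=6 t=5 v=9: → [5,7); WM=4
i=7 t=6 v=9: → [5,8); WM=4
i=8 t=6 v=5: → [5,8); WM=5
i=9 t=8 v=6: → [8,10); WM=5
i=10 t=7 v=3: → [5,10); WM=5
i=11 t=12 v=8: → [12,14); WM=11
i=12 t=13 v=1: → [12,15); WM=11
i=13 t=12 v=9: → [12,15); WM=11

[0,5)=3 [5,10)=5 [12,15)=3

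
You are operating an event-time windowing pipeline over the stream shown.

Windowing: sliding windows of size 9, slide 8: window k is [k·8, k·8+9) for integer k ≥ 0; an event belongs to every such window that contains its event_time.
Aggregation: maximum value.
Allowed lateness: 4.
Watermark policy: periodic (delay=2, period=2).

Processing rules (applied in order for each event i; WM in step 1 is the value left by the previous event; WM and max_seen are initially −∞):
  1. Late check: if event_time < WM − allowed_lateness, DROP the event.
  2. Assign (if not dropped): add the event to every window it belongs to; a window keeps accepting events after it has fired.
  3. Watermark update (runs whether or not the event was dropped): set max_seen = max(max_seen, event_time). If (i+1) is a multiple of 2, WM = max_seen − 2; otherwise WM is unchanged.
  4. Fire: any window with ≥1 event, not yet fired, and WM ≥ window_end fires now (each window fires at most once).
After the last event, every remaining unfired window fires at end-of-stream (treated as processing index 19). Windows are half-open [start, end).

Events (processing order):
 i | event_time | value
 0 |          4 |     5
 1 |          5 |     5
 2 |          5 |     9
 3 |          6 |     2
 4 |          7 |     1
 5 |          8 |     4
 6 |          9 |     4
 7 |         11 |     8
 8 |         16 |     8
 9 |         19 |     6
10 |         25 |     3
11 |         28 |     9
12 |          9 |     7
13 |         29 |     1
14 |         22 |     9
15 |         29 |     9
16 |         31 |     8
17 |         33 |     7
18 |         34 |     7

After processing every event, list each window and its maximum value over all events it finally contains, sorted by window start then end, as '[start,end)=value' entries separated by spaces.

i=0 t=4 v=5: → [0,9); WM=−∞
i=1 t=5 v=5: → [0,9); WM=3
i=2 t=5 v=9: → [0,9); WM=3
i=3 t=6 v=2: → [0,9); WM=4
i=4 t=7 v=1: → [0,9); WM=4
i=5 t=8 v=4: → [8,17),[0,9); WM=6
i=6 t=9 v=4: → [8,17); WM=6
i=7 t=11 v=8: → [8,17); WM=9; [0,9) fires=9
i=8 t=16 v=8: → [16,25),[8,17); WM=9
i=9 t=19 v=6: → [16,25); WM=17; [8,17) fires=8
i=10 t=25 v=3: → [24,33); WM=17
i=11 t=28 v=9: → [24,33); WM=26; [16,25) fires=8
i=12 t=9 v=7: DROP (t<26-4); WM=26
i=13 t=29 v=1: → [24,33); WM=27
i=14 t=22 v=9: DROP (t<27-4); WM=27
i=15 t=29 v=9: → [24,33); WM=27
i=16 t=31 v=8: → [24,33); WM=27
i=17 t=33 v=7: → [32,41); WM=31
i=18 t=34 v=7: → [32,41); WM=31

[0,9)=9 [8,17)=8 [16,25)=8 [24,33)=9 [32,41)=7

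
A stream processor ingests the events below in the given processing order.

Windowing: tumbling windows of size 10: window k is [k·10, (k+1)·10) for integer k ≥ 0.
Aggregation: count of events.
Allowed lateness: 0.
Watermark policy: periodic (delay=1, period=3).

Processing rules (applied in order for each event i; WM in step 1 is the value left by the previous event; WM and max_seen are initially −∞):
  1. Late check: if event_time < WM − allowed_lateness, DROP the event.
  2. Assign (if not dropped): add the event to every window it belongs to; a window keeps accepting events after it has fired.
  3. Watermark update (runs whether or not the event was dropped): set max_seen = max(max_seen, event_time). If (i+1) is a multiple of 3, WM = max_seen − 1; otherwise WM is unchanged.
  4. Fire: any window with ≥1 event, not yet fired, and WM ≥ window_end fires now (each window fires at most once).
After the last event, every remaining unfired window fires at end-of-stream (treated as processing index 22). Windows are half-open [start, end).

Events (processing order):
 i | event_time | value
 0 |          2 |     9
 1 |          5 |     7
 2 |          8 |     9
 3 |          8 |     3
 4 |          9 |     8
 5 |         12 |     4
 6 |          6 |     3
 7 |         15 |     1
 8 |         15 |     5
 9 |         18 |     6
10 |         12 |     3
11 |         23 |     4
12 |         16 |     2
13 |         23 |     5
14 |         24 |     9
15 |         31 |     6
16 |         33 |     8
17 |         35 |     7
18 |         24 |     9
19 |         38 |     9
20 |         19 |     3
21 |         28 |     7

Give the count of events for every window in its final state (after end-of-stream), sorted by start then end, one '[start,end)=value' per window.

[0,10)=5 [10,20)=4 [20,30)=3 [30,40)=4

i=0 t=2 v=9: → [0,10); WM=−∞
i=1 t=5 v=7: → [0,10); WM=−∞
i=2 t=8 v=9: → [0,10); WM=7
i=3 t=8 v=3: → [0,10); WM=7
i=4 t=9 v=8: → [0,10); WM=7
i=5 t=12 v=4: → [10,20); WM=11; [0,10) fires=5
i=6 t=6 v=3: DROP (t<11-0); WM=11
i=7 t=15 v=1: → [10,20); WM=11
i=8 t=15 v=5: → [10,20); WM=14
i=9 t=18 v=6: → [10,20); WM=14
i=10 t=12 v=3: DROP (t<14-0); WM=14
i=11 t=23 v=4: → [20,30); WM=22; [10,20) fires=4
i=12 t=16 v=2: DROP (t<22-0); WM=22
i=13 t=23 v=5: → [20,30); WM=22
i=14 t=24 v=9: → [20,30); WM=23
i=15 t=31 v=6: → [30,40); WM=23
i=16 t=33 v=8: → [30,40); WM=23
i=17 t=35 v=7: → [30,40); WM=34; [20,30) fires=3
i=18 t=24 v=9: DROP (t<34-0); WM=34
i=19 t=38 v=9: → [30,40); WM=34
i=20 t=19 v=3: DROP (t<34-0); WM=37
i=21 t=28 v=7: DROP (t<37-0); WM=37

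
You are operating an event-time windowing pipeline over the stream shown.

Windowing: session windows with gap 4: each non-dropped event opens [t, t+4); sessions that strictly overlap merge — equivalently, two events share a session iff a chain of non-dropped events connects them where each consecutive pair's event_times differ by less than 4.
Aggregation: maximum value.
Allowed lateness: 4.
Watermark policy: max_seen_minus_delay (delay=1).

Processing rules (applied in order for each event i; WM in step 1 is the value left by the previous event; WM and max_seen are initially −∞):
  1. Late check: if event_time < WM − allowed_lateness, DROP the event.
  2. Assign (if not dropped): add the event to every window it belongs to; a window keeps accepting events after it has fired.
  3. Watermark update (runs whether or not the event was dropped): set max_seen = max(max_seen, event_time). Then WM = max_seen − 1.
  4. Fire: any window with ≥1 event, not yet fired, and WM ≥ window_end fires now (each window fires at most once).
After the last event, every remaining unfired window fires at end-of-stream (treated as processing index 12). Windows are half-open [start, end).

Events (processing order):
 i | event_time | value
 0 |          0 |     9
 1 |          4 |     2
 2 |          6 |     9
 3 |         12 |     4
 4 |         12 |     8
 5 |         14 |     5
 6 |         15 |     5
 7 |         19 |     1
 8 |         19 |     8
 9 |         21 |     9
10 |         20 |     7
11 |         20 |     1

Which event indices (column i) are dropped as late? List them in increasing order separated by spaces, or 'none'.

i=0 t=0 v=9: → [0,4); WM=-1
i=1 t=4 v=2: → [4,8); WM=3
i=2 t=6 v=9: → [4,10); WM=5
i=3 t=12 v=4: → [12,16); WM=11
i=4 t=12 v=8: → [12,16); WM=11
i=5 t=14 v=5: → [12,18); WM=13
i=6 t=15 v=5: → [12,19); WM=14
i=7 t=19 v=1: → [19,23); WM=18
i=8 t=19 v=8: → [19,23); WM=18
i=9 t=21 v=9: → [19,25); WM=20
i=10 t=20 v=7: → [19,25); WM=20
i=11 t=20 v=1: → [19,25); WM=20

none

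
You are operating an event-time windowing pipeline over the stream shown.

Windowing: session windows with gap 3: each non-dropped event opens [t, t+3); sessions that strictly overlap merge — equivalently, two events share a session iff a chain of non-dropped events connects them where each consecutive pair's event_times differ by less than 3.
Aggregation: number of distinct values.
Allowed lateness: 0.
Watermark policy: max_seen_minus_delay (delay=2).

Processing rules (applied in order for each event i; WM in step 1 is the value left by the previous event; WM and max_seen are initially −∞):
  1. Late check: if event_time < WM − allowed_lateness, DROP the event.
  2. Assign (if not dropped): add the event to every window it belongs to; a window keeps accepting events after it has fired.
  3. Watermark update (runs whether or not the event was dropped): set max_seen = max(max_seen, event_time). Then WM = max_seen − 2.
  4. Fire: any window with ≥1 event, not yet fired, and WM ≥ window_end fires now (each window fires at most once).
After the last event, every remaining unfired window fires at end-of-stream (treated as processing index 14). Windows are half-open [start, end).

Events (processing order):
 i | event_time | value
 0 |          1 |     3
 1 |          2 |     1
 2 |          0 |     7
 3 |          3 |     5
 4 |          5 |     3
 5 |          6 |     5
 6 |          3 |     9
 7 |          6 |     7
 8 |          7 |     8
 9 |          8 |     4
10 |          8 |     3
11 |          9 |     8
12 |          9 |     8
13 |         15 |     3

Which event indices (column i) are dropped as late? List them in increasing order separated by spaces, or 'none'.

i=0 t=1 v=3: → [1,4); WM=-1
i=1 t=2 v=1: → [1,5); WM=0
i=2 t=0 v=7: → [0,5); WM=0
i=3 t=3 v=5: → [0,6); WM=1
i=4 t=5 v=3: → [0,8); WM=3
i=5 t=6 v=5: → [0,9); WM=4
i=6 t=3 v=9: DROP (t<4-0); WM=4
i=7 t=6 v=7: → [0,9); WM=4
i=8 t=7 v=8: → [0,10); WM=5
i=9 t=8 v=4: → [0,11); WM=6
i=10 t=8 v=3: → [0,11); WM=6
i=11 t=9 v=8: → [0,12); WM=7
i=12 t=9 v=8: → [0,12); WM=7
i=13 t=15 v=3: → [15,18); WM=13

6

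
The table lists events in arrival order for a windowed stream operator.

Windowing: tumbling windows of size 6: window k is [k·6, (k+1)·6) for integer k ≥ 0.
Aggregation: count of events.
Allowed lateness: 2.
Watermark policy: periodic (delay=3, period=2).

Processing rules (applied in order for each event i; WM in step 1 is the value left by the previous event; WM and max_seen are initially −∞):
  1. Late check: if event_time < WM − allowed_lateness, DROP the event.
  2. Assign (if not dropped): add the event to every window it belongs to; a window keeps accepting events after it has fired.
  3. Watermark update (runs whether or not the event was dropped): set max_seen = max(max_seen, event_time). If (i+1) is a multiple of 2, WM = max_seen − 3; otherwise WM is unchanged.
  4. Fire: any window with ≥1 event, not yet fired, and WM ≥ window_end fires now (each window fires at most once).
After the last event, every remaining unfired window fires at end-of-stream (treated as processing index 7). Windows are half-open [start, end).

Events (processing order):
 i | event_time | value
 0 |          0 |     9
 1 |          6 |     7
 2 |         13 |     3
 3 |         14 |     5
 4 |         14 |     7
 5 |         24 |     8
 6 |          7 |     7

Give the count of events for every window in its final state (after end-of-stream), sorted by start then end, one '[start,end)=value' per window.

i=0 t=0 v=9: → [0,6); WM=−∞
i=1 t=6 v=7: → [6,12); WM=3
i=2 t=13 v=3: → [12,18); WM=3
i=3 t=14 v=5: → [12,18); WM=11; [0,6) fires=1
i=4 t=14 v=7: → [12,18); WM=11
i=5 t=24 v=8: → [24,30); WM=21; [6,12) fires=1 [12,18) fires=3
i=6 t=7 v=7: DROP (t<21-2); WM=21

[0,6)=1 [6,12)=1 [12,18)=3 [24,30)=1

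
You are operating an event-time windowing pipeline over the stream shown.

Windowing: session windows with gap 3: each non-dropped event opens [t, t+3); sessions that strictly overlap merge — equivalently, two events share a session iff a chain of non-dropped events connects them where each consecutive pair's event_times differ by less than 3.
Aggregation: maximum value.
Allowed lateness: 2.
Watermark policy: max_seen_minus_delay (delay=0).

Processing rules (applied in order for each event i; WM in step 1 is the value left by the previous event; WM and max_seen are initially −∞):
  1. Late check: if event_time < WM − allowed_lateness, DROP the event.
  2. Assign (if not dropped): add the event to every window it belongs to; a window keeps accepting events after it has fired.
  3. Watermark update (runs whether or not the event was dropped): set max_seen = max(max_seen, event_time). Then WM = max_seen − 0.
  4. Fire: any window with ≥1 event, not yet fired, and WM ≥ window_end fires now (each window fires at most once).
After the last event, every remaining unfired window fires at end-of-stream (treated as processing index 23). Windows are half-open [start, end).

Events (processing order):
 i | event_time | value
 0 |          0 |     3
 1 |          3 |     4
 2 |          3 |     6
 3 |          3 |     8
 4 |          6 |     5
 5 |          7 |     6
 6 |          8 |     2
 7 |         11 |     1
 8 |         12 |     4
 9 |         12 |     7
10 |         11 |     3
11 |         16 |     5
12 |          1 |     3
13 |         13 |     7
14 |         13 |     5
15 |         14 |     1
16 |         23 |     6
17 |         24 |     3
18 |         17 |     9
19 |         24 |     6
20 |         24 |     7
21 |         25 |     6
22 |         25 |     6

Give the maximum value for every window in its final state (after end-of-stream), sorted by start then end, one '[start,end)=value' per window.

[0,3)=3 [3,6)=8 [6,11)=6 [11,19)=7 [23,28)=7

i=0 t=0 v=3: → [0,3); WM=0
i=1 t=3 v=4: → [3,6); WM=3
i=2 t=3 v=6: → [3,6); WM=3
i=3 t=3 v=8: → [3,6); WM=3
i=4 t=6 v=5: → [6,9); WM=6
i=5 t=7 v=6: → [6,10); WM=7
i=6 t=8 v=2: → [6,11); WM=8
i=7 t=11 v=1: → [11,14); WM=11
i=8 t=12 v=4: → [11,15); WM=12
i=9 t=12 v=7: → [11,15); WM=12
i=10 t=11 v=3: → [11,15); WM=12
i=11 t=16 v=5: → [16,19); WM=16
i=12 t=1 v=3: DROP (t<16-2); WM=16
i=13 t=13 v=7: DROP (t<16-2); WM=16
i=14 t=13 v=5: DROP (t<16-2); WM=16
i=15 t=14 v=1: → [11,19); WM=16
i=16 t=23 v=6: → [23,26); WM=23
i=17 t=24 v=3: → [23,27); WM=24
i=18 t=17 v=9: DROP (t<24-2); WM=24
i=19 t=24 v=6: → [23,27); WM=24
i=20 t=24 v=7: → [23,27); WM=24
i=21 t=25 v=6: → [23,28); WM=25
i=22 t=25 v=6: → [23,28); WM=25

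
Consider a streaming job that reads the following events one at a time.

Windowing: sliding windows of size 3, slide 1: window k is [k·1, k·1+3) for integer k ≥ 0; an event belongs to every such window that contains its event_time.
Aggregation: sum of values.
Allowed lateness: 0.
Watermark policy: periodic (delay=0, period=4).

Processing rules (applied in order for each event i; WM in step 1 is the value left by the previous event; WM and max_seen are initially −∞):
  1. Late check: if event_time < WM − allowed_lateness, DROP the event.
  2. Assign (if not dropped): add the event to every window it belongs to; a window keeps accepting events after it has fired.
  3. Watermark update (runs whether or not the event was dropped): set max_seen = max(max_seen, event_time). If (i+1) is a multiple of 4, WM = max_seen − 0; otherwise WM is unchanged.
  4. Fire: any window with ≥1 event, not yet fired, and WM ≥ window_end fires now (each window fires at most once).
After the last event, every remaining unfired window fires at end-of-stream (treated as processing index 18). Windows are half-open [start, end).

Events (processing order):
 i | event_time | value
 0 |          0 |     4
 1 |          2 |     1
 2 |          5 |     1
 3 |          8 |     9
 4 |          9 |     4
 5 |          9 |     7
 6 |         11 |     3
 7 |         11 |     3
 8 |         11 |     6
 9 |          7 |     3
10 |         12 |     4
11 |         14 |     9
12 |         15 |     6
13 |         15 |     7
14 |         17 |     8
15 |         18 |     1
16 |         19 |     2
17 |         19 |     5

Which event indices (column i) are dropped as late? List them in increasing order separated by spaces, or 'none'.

i=0 t=0 v=4: → [0,3); WM=−∞
i=1 t=2 v=1: → [2,5),[1,4),[0,3); WM=−∞
i=2 t=5 v=1: → [5,8),[4,7),[3,6); WM=−∞
i=3 t=8 v=9: → [8,11),[7,10),[6,9); WM=8; [0,3) fires=5 [1,4) fires=1 [2,5) fires=1 [3,6) fires=1 [4,7) fires=1 [5,8) fires=1
i=4 t=9 v=4: → [9,12),[8,11),[7,10); WM=8
i=5 t=9 v=7: → [9,12),[8,11),[7,10); WM=8
i=6 t=11 v=3: → [11,14),[10,13),[9,12); WM=8
i=7 t=11 v=3: → [11,14),[10,13),[9,12); WM=11; [6,9) fires=9 [7,10) fires=20 [8,11) fires=20
i=8 t=11 v=6: → [11,14),[10,13),[9,12); WM=11
i=9 t=7 v=3: DROP (t<11-0); WM=11
i=10 t=12 v=4: → [12,15),[11,14),[10,13); WM=11
i=11 t=14 v=9: → [14,17),[13,16),[12,15); WM=14; [9,12) fires=23 [10,13) fires=16 [11,14) fires=16
i=12 t=15 v=6: → [15,18),[14,17),[13,16); WM=14
i=13 t=15 v=7: → [15,18),[14,17),[13,16); WM=14
i=14 t=17 v=8: → [17,20),[16,19),[15,18); WM=14
i=15 t=18 v=1: → [18,21),[17,20),[16,19); WM=18; [12,15) fires=13 [13,16) fires=22 [14,17) fires=22 [15,18) fires=21
i=16 t=19 v=2: → [19,22),[18,21),[17,20); WM=18
i=17 t=19 v=5: → [19,22),[18,21),[17,20); WM=18

9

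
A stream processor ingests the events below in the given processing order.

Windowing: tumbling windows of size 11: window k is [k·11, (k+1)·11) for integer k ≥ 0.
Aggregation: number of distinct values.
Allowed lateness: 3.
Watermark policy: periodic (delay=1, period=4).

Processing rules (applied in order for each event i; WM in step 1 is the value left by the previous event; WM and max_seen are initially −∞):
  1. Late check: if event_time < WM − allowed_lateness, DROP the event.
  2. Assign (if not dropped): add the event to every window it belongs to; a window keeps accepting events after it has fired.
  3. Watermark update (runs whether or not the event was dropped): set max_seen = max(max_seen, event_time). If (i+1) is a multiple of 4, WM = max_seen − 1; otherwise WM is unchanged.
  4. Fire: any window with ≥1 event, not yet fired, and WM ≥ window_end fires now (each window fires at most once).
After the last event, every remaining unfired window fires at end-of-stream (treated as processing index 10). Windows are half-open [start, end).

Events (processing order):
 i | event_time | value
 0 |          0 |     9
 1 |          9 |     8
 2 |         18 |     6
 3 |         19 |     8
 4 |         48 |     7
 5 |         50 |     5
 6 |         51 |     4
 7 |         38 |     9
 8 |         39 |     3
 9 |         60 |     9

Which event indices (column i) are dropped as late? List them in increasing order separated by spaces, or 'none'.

8

i=0 t=0 v=9: → [0,11); WM=−∞
i=1 t=9 v=8: → [0,11); WM=−∞
i=2 t=18 v=6: → [11,22); WM=−∞
i=3 t=19 v=8: → [11,22); WM=18; [0,11) fires=2
i=4 t=48 v=7: → [44,55); WM=18
i=5 t=50 v=5: → [44,55); WM=18
i=6 t=51 v=4: → [44,55); WM=18
i=7 t=38 v=9: → [33,44); WM=50; [11,22) fires=2 [33,44) fires=1
i=8 t=39 v=3: DROP (t<50-3); WM=50
i=9 t=60 v=9: → [55,66); WM=50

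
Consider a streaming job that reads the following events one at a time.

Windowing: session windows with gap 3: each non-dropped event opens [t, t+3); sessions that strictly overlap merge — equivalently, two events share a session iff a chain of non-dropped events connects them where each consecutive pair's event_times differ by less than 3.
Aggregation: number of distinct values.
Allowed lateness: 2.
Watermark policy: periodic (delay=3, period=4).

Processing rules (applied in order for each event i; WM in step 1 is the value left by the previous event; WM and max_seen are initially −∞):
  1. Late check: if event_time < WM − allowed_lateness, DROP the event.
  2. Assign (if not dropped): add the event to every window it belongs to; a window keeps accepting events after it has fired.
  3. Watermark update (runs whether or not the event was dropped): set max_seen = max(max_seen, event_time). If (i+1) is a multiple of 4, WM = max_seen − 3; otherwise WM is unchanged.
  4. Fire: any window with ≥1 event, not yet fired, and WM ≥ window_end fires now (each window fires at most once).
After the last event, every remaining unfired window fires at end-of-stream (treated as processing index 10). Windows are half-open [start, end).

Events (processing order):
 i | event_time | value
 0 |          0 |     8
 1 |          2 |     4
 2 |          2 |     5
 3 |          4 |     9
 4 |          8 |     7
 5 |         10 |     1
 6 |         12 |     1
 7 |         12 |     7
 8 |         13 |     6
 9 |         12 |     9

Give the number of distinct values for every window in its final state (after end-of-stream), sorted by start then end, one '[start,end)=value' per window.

[0,7)=4 [8,16)=4

i=0 t=0 v=8: → [0,3); WM=−∞
i=1 t=2 v=4: → [0,5); WM=−∞
i=2 t=2 v=5: → [0,5); WM=−∞
i=3 t=4 v=9: → [0,7); WM=1
i=4 t=8 v=7: → [8,11); WM=1
i=5 t=10 v=1: → [8,13); WM=1
i=6 t=12 v=1: → [8,15); WM=1
i=7 t=12 v=7: → [8,15); WM=9
i=8 t=13 v=6: → [8,16); WM=9
i=9 t=12 v=9: → [8,16); WM=9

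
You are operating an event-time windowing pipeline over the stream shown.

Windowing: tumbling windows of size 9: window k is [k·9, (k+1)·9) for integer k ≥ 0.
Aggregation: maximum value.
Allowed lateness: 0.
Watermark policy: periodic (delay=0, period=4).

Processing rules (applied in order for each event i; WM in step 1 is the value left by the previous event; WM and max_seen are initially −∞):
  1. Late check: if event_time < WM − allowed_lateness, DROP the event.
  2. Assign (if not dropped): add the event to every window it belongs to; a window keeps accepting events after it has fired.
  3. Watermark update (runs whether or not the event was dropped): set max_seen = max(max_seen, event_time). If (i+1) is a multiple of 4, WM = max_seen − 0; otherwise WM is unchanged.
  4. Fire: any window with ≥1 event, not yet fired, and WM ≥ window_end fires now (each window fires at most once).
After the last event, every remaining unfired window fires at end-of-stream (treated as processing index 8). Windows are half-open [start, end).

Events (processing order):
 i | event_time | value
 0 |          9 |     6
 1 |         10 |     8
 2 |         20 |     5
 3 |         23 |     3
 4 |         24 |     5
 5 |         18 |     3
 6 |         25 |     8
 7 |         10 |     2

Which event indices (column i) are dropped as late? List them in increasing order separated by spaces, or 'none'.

i=0 t=9 v=6: → [9,18); WM=−∞
i=1 t=10 v=8: → [9,18); WM=−∞
i=2 t=20 v=5: → [18,27); WM=−∞
i=3 t=23 v=3: → [18,27); WM=23; [9,18) fires=8
i=4 t=24 v=5: → [18,27); WM=23
i=5 t=18 v=3: DROP (t<23-0); WM=23
i=6 t=25 v=8: → [18,27); WM=23
i=7 t=10 v=2: DROP (t<23-0); WM=25

5 7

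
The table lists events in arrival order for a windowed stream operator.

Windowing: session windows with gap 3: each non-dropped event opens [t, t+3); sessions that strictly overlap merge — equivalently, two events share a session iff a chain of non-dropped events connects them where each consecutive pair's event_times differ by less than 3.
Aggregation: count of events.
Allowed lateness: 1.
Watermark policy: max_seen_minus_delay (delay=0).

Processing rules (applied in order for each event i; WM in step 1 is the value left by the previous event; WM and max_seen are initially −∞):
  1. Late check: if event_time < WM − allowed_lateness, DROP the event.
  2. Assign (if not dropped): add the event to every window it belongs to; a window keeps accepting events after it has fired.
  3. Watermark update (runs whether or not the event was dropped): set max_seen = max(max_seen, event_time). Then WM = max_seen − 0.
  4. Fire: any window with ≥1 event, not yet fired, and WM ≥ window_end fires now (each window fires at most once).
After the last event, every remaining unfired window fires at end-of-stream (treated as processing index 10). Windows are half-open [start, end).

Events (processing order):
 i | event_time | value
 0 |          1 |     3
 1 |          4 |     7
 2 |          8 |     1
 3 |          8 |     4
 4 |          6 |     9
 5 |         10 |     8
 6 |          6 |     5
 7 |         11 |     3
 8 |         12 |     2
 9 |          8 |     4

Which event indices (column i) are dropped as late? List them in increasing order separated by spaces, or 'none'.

4 6 9

i=0 t=1 v=3: → [1,4); WM=1
i=1 t=4 v=7: → [4,7); WM=4
i=2 t=8 v=1: → [8,11); WM=8
i=3 t=8 v=4: → [8,11); WM=8
i=4 t=6 v=9: DROP (t<8-1); WM=8
i=5 t=10 v=8: → [8,13); WM=10
i=6 t=6 v=5: DROP (t<10-1); WM=10
i=7 t=11 v=3: → [8,14); WM=11
i=8 t=12 v=2: → [8,15); WM=12
i=9 t=8 v=4: DROP (t<12-1); WM=12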